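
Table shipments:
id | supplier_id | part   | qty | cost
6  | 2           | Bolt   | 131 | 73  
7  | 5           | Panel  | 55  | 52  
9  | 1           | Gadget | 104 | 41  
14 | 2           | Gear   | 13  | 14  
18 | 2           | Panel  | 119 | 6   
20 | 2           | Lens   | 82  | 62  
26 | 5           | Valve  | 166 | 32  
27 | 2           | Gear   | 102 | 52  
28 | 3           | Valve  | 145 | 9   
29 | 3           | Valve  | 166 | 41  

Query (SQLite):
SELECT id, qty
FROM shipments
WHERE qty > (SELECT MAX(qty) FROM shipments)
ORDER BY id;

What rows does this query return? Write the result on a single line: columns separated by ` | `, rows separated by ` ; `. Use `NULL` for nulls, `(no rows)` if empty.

(no rows)

Scalar subquery: MAX(qty) over all shipments rows = 166.
Keep rows where qty > that value.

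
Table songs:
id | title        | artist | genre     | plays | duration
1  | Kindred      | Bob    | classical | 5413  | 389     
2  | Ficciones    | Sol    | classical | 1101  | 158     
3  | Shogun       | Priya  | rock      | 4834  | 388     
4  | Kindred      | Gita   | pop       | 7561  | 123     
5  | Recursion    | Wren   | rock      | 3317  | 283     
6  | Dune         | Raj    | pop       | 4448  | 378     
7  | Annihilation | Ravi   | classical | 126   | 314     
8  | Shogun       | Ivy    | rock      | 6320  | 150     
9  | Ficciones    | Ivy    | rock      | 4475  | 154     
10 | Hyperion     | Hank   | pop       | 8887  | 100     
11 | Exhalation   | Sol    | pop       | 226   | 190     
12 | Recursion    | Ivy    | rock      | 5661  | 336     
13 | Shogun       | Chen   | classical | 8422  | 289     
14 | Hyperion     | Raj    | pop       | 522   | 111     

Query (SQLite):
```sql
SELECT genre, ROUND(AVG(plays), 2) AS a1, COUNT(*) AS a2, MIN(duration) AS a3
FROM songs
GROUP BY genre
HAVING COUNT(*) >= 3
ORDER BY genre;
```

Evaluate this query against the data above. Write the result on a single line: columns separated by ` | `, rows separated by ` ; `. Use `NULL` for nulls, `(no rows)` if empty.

classical | 3765.5 | 4 | 158 ; pop | 4328.8 | 5 | 100 ; rock | 4921.4 | 5 | 150

Group songs by genre.
Per group compute: ROUND(AVG(plays), 2), COUNT(*), MIN(duration).
HAVING: drop groups with fewer than 3 rows.
  classical: ids {1, 2, 7, 13} → ROUND(AVG(plays), 2)=3765.5, COUNT(*)=4, MIN(duration)=158
  pop: ids {4, 6, 10, 11, 14} → ROUND(AVG(plays), 2)=4328.8, COUNT(*)=5, MIN(duration)=100
  rock: ids {3, 5, 8, 9, 12} → ROUND(AVG(plays), 2)=4921.4, COUNT(*)=5, MIN(duration)=150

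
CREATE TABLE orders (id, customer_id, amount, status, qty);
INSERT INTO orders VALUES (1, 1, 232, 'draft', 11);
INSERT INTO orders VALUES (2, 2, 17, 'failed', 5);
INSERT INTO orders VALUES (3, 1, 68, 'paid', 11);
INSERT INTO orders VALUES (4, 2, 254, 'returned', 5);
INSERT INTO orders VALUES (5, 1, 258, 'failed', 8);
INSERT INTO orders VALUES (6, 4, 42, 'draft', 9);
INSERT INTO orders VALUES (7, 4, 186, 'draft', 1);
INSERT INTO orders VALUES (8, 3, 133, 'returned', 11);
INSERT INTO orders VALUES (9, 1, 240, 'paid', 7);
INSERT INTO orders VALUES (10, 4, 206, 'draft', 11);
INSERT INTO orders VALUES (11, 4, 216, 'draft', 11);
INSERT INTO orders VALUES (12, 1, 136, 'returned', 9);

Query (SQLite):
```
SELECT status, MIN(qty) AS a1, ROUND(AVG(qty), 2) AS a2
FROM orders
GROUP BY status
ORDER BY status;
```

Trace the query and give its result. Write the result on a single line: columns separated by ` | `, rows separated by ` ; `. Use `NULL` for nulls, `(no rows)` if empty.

Group orders by status.
Per group compute: MIN(qty), ROUND(AVG(qty), 2).
  draft: ids {1, 6, 7, 10, 11} → MIN(qty)=1, ROUND(AVG(qty), 2)=8.6
  failed: ids {2, 5} → MIN(qty)=5, ROUND(AVG(qty), 2)=6.5
  paid: ids {3, 9} → MIN(qty)=7, ROUND(AVG(qty), 2)=9
  returned: ids {4, 8, 12} → MIN(qty)=5, ROUND(AVG(qty), 2)=8.33

draft | 1 | 8.6 ; failed | 5 | 6.5 ; paid | 7 | 9 ; returned | 5 | 8.33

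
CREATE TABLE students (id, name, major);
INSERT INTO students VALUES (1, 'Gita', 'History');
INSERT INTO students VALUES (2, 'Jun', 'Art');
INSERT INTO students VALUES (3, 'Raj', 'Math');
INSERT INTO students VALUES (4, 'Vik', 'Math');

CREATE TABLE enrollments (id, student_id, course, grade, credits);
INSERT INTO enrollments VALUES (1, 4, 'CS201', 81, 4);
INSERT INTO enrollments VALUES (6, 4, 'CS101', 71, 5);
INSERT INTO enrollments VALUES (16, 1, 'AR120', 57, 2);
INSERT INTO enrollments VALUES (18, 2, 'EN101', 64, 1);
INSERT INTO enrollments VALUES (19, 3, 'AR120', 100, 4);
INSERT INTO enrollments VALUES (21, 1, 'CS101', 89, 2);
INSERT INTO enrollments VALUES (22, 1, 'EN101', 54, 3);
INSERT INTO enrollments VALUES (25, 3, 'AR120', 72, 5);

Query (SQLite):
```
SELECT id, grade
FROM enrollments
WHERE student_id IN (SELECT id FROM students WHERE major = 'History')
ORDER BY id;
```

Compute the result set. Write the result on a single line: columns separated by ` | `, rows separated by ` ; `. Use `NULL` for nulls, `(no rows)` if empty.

16 | 57 ; 21 | 89 ; 22 | 54

Inner query: students.id where major = 'History'.
Outer: keep enrollments rows whose student_id is in that set.
Inner query → {1}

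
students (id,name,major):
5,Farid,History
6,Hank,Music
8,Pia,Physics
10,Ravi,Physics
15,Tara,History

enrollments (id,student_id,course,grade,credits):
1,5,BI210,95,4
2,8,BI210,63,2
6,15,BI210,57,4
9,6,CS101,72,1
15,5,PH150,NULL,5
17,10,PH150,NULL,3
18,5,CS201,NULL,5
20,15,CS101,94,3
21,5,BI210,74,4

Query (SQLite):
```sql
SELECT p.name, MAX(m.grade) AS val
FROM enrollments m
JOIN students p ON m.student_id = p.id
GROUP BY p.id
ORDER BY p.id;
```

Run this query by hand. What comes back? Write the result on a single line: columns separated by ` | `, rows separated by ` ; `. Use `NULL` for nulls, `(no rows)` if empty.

Farid | 95 ; Hank | 72 ; Pia | 63 ; Ravi | NULL ; Tara | 94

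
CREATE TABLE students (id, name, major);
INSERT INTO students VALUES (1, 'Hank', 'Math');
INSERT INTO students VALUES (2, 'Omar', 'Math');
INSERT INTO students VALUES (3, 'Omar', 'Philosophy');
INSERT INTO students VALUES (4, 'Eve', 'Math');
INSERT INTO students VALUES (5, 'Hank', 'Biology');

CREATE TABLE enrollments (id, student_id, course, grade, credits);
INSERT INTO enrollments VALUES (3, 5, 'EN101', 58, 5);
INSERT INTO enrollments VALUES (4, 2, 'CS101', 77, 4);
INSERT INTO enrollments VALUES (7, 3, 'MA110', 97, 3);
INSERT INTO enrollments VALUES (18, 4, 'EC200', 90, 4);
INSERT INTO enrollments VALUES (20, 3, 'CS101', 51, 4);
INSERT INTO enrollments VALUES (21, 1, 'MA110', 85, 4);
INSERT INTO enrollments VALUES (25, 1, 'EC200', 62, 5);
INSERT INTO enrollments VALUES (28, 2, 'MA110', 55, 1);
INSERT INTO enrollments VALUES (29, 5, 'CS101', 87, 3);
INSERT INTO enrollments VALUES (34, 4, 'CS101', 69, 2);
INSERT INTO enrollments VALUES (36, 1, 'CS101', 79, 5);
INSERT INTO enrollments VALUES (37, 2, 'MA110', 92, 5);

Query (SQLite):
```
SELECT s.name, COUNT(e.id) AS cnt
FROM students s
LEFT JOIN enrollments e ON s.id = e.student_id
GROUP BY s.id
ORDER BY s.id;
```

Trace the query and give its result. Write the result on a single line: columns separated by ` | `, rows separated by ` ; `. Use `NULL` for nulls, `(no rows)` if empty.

Hank | 3 ; Omar | 3 ; Omar | 2 ; Eve | 2 ; Hank | 2

LEFT JOIN keeps every students row; unmatched ones get NULL for enrollments columns.
Group by students.id and compute COUNT(e.id). COUNT(col) of an all-NULL group is 0.
  1: ids {21, 25, 36} → COUNT(e.id)=3
  2: ids {4, 28, 37} → COUNT(e.id)=3
  3: ids {7, 20} → COUNT(e.id)=2
  4: ids {18, 34} → COUNT(e.id)=2
  5: ids {3, 29} → COUNT(e.id)=2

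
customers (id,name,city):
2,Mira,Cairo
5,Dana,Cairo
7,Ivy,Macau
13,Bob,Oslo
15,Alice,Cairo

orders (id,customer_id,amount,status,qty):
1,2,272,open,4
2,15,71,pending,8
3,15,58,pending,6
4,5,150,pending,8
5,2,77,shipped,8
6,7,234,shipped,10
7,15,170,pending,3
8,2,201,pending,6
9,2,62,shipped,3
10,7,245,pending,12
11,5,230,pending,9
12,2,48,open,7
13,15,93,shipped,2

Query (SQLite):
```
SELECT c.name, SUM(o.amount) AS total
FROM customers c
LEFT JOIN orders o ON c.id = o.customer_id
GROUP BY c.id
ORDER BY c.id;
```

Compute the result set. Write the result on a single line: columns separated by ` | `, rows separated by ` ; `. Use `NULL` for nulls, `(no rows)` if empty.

Mira | 660 ; Dana | 380 ; Ivy | 479 ; Bob | NULL ; Alice | 392

LEFT JOIN keeps every customers row; unmatched ones get NULL for orders columns.
Group by customers.id and compute SUM(o.amount). SUM over an all-NULL group is NULL.
  2: ids {1, 5, 8, 9, 12} → SUM(o.amount)=660
  5: ids {4, 11} → SUM(o.amount)=380
  7: ids {6, 10} → SUM(o.amount)=479
  13: ids {—} → SUM(o.amount)=NULL
  15: ids {2, 3, 7, 13} → SUM(o.amount)=392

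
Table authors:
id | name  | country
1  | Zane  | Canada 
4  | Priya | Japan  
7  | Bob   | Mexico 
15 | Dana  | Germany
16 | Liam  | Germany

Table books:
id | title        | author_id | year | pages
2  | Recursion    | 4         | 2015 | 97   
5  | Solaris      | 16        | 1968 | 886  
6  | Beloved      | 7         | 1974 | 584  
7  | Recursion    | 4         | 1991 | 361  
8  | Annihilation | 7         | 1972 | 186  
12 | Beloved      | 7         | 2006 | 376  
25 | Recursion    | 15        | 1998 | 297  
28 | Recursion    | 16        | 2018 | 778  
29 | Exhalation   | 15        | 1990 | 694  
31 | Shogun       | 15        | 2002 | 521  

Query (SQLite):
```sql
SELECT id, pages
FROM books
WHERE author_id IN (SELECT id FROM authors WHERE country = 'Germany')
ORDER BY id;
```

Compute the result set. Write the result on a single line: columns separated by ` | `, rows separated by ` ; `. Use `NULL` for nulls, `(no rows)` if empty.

Inner query: authors.id where country = 'Germany'.
Outer: keep books rows whose author_id is in that set.
Inner query → {15, 16}

5 | 886 ; 25 | 297 ; 28 | 778 ; 29 | 694 ; 31 | 521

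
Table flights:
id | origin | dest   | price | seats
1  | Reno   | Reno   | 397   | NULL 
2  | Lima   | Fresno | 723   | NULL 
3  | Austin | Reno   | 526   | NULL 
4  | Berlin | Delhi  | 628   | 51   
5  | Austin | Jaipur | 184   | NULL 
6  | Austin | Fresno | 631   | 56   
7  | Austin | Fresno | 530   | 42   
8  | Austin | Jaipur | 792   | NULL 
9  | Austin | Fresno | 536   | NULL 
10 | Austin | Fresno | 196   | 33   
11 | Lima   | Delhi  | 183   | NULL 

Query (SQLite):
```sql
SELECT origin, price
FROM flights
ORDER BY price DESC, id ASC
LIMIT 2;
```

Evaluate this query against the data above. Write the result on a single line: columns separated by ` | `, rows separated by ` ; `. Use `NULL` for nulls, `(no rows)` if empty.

Sort by price desc, tiebreak id asc: (792, id=8), (723, id=2), (631, id=6), (628, id=4), (536, id=9) …. Take first 2.

Austin | 792 ; Lima | 723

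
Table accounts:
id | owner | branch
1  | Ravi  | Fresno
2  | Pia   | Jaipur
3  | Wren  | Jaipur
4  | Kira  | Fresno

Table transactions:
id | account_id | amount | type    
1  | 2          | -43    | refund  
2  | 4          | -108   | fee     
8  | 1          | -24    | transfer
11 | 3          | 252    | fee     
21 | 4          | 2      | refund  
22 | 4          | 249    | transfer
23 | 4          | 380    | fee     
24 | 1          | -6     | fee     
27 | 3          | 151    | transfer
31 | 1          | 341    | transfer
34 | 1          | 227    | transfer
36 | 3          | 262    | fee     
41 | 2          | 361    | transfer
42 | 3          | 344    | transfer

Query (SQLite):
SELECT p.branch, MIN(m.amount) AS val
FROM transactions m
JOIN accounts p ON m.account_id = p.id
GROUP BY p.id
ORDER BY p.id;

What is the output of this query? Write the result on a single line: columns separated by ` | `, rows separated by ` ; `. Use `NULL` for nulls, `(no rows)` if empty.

Join each transactions row to its accounts via account_id.
Group joined rows by accounts.id; compute MIN(m.amount) per group.
  1: ids {8, 24, 31, 34} → MIN(m.amount)=-24
  2: ids {1, 41} → MIN(m.amount)=-43
  3: ids {11, 27, 36, 42} → MIN(m.amount)=151
  4: ids {2, 21, 22, 23} → MIN(m.amount)=-108

Fresno | -24 ; Jaipur | -43 ; Jaipur | 151 ; Fresno | -108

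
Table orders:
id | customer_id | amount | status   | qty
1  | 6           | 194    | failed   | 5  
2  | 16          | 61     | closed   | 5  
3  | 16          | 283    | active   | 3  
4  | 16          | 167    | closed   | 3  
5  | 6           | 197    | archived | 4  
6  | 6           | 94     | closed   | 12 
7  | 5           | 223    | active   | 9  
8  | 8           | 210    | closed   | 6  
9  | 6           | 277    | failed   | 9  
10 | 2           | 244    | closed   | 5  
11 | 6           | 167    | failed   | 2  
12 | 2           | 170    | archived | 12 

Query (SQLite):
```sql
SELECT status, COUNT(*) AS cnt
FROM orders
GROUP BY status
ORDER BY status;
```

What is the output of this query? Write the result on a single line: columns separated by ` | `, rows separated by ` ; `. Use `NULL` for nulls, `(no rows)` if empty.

active | 2 ; archived | 2 ; closed | 5 ; failed | 3

Partition orders by status; compute COUNT(*) within each group.
  active: ids {3, 7} → COUNT(*)=2
  archived: ids {5, 12} → COUNT(*)=2
  closed: ids {2, 4, 6, 8, 10} → COUNT(*)=5
  failed: ids {1, 9, 11} → COUNT(*)=3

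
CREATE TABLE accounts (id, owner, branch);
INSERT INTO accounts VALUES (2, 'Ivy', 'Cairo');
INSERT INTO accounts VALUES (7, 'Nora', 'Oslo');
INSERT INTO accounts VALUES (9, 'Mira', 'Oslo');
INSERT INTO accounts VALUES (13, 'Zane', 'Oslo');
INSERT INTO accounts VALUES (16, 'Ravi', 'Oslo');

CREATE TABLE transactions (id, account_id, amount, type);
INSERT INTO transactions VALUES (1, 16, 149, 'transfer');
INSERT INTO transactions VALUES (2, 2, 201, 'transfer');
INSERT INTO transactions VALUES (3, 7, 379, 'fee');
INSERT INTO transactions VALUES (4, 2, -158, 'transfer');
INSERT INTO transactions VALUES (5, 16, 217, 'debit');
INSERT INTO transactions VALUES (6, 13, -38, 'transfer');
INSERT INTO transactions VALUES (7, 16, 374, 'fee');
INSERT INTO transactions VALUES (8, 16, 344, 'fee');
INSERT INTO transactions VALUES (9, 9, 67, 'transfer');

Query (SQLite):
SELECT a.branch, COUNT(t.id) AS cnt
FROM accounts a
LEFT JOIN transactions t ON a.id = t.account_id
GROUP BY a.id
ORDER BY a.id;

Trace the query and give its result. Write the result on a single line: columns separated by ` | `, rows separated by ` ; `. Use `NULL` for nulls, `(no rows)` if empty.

Cairo | 2 ; Oslo | 1 ; Oslo | 1 ; Oslo | 1 ; Oslo | 4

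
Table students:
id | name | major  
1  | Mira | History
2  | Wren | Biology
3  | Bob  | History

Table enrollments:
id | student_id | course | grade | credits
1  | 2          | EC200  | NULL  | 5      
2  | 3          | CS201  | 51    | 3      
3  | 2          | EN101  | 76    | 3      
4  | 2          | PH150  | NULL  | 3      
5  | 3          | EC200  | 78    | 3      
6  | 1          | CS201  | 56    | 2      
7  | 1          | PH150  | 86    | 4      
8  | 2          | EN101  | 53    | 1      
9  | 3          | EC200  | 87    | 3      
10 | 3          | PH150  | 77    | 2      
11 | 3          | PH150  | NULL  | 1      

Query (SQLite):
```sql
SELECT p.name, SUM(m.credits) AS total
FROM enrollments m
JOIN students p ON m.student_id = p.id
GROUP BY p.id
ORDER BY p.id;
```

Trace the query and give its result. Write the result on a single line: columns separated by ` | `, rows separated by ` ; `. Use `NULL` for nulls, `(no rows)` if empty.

Mira | 6 ; Wren | 12 ; Bob | 12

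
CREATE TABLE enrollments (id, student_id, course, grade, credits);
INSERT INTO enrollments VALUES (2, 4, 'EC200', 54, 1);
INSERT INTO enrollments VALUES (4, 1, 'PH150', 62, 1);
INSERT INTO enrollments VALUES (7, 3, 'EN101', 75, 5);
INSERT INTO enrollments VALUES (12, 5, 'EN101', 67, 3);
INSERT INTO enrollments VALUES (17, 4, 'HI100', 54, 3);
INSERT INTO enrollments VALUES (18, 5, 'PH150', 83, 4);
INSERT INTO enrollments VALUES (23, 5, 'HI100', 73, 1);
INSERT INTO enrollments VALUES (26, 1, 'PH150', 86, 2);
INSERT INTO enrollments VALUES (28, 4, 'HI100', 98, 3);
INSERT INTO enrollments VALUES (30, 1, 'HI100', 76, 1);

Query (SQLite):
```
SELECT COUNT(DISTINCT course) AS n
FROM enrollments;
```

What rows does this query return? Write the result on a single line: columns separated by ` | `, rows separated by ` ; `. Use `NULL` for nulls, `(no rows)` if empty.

Count distinct non-NULL course values.

4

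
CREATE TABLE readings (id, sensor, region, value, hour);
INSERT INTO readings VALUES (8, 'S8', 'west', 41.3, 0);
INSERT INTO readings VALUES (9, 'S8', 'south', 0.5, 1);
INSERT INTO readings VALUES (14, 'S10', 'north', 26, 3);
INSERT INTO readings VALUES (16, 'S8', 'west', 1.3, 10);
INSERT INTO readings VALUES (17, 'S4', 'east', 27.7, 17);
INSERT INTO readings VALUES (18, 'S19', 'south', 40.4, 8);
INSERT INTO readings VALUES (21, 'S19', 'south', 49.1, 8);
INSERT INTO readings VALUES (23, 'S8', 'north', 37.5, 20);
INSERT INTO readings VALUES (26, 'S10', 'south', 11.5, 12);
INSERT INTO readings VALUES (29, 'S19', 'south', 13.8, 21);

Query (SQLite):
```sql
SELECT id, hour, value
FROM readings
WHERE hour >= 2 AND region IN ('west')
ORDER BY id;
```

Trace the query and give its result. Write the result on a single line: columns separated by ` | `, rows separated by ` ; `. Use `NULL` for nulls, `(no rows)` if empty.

16 | 10 | 1.3

hour >= 2: ids {14, 16, 17, 18, 21, 23, 26, 29}
region IN ('west'): ids {8, 16}
Combine with AND.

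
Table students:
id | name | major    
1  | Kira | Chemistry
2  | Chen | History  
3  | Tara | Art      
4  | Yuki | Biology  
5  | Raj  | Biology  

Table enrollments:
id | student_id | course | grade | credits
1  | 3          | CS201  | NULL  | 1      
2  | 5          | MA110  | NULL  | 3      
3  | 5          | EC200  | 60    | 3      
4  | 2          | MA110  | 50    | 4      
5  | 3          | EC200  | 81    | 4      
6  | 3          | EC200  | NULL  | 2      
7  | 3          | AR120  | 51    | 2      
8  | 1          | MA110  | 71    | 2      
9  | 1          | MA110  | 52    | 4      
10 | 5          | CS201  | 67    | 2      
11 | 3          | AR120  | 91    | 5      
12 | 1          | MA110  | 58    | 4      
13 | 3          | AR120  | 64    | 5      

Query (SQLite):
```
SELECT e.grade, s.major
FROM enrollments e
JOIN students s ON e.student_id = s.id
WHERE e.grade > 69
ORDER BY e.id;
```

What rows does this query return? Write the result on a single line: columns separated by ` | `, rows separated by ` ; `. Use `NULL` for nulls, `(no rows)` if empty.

Each enrollments row matches the students row where student_id = students.id.
Then keep rows with e.grade > 69.

81 | Art ; 71 | Chemistry ; 91 | Art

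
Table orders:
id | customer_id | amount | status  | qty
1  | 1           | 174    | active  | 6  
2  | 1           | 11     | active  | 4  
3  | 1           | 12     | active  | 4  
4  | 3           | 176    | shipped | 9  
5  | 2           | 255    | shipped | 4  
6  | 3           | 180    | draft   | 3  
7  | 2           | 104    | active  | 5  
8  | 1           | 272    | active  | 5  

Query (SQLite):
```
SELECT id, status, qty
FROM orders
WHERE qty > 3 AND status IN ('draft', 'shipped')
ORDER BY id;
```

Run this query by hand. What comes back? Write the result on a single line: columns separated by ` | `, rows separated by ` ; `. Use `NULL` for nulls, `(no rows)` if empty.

qty > 3: ids {1, 2, 3, 4, 5, 7, 8}
status IN ('draft', 'shipped'): ids {4, 5, 6}
Combine with AND.

4 | shipped | 9 ; 5 | shipped | 4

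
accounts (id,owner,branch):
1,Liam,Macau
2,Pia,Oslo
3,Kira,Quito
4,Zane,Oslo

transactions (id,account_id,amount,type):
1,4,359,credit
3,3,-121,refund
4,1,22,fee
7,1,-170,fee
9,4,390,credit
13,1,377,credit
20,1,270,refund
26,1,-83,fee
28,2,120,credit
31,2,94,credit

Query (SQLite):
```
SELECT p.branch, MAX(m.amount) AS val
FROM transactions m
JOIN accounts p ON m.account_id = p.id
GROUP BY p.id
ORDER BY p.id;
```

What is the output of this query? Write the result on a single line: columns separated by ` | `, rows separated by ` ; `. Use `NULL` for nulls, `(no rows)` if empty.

Macau | 377 ; Oslo | 120 ; Quito | -121 ; Oslo | 390

Join each transactions row to its accounts via account_id.
Group joined rows by accounts.id; compute MAX(m.amount) per group.
  1: ids {4, 7, 13, 20, 26} → MAX(m.amount)=377
  2: ids {28, 31} → MAX(m.amount)=120
  3: ids {3} → MAX(m.amount)=-121
  4: ids {1, 9} → MAX(m.amount)=390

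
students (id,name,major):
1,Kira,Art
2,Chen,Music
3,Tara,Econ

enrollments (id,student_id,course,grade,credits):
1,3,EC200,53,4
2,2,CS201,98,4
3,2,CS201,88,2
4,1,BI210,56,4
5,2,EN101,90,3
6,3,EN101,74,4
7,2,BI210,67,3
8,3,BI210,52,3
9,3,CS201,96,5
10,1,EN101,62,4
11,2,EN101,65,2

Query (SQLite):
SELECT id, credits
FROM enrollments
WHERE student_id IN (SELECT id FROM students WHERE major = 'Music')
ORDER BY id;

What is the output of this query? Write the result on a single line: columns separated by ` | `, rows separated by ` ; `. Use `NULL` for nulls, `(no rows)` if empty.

2 | 4 ; 3 | 2 ; 5 | 3 ; 7 | 3 ; 11 | 2

Inner query: students.id where major = 'Music'.
Outer: keep enrollments rows whose student_id is in that set.
Inner query → {2}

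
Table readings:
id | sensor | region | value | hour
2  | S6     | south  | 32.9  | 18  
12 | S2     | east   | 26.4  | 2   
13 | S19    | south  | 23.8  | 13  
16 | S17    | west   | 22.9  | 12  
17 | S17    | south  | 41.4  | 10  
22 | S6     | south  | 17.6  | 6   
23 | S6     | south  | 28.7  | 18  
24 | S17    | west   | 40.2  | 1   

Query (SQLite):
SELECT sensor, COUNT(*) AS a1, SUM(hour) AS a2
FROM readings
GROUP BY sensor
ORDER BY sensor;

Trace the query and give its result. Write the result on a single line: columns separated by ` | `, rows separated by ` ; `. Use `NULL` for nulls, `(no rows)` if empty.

Group readings by sensor.
Per group compute: COUNT(*), SUM(hour).
  S17: ids {16, 17, 24} → COUNT(*)=3, SUM(hour)=23
  S19: ids {13} → COUNT(*)=1, SUM(hour)=13
  S2: ids {12} → COUNT(*)=1, SUM(hour)=2
  S6: ids {2, 22, 23} → COUNT(*)=3, SUM(hour)=42

S17 | 3 | 23 ; S19 | 1 | 13 ; S2 | 1 | 2 ; S6 | 3 | 42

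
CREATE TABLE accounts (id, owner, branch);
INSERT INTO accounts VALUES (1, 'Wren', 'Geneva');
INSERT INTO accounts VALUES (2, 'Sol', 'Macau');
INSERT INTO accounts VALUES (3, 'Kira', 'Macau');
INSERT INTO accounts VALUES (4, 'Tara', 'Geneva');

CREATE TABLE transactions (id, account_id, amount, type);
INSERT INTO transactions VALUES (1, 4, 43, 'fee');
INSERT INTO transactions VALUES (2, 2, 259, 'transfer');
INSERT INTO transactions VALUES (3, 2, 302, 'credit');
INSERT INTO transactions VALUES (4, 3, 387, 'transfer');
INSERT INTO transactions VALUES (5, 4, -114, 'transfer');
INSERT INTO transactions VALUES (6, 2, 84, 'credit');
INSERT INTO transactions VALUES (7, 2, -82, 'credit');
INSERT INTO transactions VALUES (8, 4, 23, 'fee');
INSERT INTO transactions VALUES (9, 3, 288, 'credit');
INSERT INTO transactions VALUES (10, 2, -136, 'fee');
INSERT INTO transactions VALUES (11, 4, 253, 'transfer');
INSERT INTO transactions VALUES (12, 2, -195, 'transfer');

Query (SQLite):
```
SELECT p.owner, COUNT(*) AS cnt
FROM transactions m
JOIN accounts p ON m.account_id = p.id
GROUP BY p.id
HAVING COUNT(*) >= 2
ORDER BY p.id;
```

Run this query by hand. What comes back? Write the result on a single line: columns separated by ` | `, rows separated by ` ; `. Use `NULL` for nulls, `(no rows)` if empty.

Sol | 6 ; Kira | 2 ; Tara | 4

Join each transactions row to its accounts via account_id.
Group joined rows by accounts.id; compute COUNT(*) per group.
HAVING: keep groups with count ≥ 2.
  2: ids {2, 3, 6, 7, 10, 12} → COUNT(*)=6
  3: ids {4, 9} → COUNT(*)=2
  4: ids {1, 5, 8, 11} → COUNT(*)=4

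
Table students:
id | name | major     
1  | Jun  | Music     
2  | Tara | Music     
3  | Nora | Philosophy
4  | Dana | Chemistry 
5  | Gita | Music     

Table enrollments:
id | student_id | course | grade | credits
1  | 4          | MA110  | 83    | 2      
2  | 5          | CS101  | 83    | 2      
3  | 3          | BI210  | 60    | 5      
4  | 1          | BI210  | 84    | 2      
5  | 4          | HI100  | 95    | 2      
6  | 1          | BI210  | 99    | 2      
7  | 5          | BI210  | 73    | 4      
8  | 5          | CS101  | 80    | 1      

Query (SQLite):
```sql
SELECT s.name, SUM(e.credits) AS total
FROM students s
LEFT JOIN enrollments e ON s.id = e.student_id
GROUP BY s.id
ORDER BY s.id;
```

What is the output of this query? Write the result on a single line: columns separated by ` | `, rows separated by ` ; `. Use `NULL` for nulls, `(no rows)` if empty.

Jun | 4 ; Tara | NULL ; Nora | 5 ; Dana | 4 ; Gita | 7

LEFT JOIN keeps every students row; unmatched ones get NULL for enrollments columns.
Group by students.id and compute SUM(e.credits). SUM over an all-NULL group is NULL.
  1: ids {4, 6} → SUM(e.credits)=4
  2: ids {—} → SUM(e.credits)=NULL
  3: ids {3} → SUM(e.credits)=5
  4: ids {1, 5} → SUM(e.credits)=4
  5: ids {2, 7, 8} → SUM(e.credits)=7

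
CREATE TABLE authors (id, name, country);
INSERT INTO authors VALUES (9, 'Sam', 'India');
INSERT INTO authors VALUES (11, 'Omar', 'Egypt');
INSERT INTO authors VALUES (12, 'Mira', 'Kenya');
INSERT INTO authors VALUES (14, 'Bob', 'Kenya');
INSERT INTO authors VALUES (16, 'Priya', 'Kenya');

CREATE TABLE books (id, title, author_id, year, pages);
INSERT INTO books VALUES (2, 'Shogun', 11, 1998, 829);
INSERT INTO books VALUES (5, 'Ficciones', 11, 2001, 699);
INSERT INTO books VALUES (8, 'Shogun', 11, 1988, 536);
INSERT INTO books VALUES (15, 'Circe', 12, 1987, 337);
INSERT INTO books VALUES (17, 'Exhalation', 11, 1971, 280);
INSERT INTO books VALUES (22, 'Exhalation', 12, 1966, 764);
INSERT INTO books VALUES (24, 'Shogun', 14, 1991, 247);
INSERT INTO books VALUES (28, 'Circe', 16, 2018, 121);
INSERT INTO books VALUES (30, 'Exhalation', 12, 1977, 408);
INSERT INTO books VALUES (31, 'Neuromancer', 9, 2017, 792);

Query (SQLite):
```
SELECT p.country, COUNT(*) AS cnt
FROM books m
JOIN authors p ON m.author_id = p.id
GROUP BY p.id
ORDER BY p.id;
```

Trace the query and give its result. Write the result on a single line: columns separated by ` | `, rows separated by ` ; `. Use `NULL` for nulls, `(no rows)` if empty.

India | 1 ; Egypt | 4 ; Kenya | 3 ; Kenya | 1 ; Kenya | 1

Join each books row to its authors via author_id.
Group joined rows by authors.id; compute COUNT(*) per group.
  9: ids {31} → COUNT(*)=1
  11: ids {2, 5, 8, 17} → COUNT(*)=4
  12: ids {15, 22, 30} → COUNT(*)=3
  14: ids {24} → COUNT(*)=1
  16: ids {28} → COUNT(*)=1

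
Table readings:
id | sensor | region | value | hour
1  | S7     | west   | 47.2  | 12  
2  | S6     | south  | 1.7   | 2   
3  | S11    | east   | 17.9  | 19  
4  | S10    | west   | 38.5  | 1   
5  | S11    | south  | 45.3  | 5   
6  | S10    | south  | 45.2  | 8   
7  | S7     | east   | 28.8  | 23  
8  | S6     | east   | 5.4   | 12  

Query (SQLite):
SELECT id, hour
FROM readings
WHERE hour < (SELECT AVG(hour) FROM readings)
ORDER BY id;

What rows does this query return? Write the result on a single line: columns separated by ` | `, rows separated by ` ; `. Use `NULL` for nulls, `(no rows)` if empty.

2 | 2 ; 4 | 1 ; 5 | 5 ; 6 | 8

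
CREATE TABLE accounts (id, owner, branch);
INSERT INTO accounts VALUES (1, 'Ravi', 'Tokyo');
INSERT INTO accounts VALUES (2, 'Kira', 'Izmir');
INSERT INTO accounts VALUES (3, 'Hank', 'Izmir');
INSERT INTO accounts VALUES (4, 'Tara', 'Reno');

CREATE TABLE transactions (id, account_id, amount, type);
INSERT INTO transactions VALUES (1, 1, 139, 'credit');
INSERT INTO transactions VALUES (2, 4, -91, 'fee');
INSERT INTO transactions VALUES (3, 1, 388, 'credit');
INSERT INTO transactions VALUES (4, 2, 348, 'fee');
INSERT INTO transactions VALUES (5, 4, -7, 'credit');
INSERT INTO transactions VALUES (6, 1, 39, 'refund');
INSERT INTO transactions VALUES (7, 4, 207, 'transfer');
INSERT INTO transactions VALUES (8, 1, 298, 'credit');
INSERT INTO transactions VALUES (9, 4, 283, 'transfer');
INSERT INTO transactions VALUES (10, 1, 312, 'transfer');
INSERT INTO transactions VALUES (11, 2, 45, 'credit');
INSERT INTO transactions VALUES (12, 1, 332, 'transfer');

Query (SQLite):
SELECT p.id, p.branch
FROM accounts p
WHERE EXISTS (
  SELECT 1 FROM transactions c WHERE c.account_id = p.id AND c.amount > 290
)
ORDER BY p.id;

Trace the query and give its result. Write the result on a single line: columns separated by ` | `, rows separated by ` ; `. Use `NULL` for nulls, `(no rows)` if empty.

For each accounts row, check whether any transactions with matching account_id has amount > 290.
Keep rows where that is true.

1 | Tokyo ; 2 | Izmir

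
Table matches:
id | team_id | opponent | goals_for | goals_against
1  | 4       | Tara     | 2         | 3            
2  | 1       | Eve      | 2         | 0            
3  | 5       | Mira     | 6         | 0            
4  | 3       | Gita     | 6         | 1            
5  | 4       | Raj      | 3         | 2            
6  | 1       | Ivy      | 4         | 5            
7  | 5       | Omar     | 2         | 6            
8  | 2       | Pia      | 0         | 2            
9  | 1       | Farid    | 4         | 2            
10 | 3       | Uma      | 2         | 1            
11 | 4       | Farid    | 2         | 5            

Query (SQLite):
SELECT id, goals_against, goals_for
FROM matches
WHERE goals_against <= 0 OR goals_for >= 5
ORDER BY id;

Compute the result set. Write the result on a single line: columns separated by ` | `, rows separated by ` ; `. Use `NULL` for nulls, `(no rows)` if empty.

2 | 0 | 2 ; 3 | 0 | 6 ; 4 | 1 | 6

goals_against <= 0: ids {2, 3}
goals_for >= 5: ids {3, 4}
Combine with OR.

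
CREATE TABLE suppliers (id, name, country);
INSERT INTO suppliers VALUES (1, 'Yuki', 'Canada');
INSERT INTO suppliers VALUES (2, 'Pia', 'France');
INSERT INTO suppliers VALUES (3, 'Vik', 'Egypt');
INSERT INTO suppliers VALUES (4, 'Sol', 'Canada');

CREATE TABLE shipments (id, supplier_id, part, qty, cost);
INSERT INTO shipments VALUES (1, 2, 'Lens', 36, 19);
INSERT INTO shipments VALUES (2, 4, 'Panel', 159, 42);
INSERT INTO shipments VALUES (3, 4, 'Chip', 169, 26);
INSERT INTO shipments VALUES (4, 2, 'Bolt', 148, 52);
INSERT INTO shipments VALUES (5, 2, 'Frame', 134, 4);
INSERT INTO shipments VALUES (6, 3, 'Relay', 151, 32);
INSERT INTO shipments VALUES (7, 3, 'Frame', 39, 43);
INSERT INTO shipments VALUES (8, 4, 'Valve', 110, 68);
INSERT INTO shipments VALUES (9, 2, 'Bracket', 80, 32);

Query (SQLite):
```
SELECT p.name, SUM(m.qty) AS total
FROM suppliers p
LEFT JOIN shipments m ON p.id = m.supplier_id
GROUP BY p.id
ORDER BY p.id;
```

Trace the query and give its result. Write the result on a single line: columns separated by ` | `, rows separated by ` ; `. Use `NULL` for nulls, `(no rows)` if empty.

Yuki | NULL ; Pia | 398 ; Vik | 190 ; Sol | 438

LEFT JOIN keeps every suppliers row; unmatched ones get NULL for shipments columns.
Group by suppliers.id and compute SUM(m.qty). SUM over an all-NULL group is NULL.
  1: ids {—} → SUM(m.qty)=NULL
  2: ids {1, 4, 5, 9} → SUM(m.qty)=398
  3: ids {6, 7} → SUM(m.qty)=190
  4: ids {2, 3, 8} → SUM(m.qty)=438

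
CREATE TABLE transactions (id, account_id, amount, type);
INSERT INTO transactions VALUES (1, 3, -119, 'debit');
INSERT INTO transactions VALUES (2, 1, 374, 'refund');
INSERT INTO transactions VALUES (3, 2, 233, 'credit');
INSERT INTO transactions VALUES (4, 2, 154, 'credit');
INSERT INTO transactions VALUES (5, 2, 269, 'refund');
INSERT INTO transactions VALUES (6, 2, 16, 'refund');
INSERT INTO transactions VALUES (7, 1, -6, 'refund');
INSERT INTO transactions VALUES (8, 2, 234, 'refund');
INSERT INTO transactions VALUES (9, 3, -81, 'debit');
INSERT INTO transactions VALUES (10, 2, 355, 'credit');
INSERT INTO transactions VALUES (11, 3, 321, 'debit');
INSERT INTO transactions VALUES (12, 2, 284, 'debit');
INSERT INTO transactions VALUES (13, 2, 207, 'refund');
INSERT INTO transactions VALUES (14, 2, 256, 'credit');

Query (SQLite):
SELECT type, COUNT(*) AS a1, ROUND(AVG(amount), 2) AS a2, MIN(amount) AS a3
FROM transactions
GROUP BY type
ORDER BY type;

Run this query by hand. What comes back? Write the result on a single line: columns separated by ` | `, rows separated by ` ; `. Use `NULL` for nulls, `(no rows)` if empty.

credit | 4 | 249.5 | 154 ; debit | 4 | 101.25 | -119 ; refund | 6 | 182.33 | -6

Group transactions by type.
Per group compute: COUNT(*), ROUND(AVG(amount), 2), MIN(amount).
  credit: ids {3, 4, 10, 14} → COUNT(*)=4, ROUND(AVG(amount), 2)=249.5, MIN(amount)=154
  debit: ids {1, 9, 11, 12} → COUNT(*)=4, ROUND(AVG(amount), 2)=101.25, MIN(amount)=-119
  refund: ids {2, 5, 6, 7, 8, 13} → COUNT(*)=6, ROUND(AVG(amount), 2)=182.33, MIN(amount)=-6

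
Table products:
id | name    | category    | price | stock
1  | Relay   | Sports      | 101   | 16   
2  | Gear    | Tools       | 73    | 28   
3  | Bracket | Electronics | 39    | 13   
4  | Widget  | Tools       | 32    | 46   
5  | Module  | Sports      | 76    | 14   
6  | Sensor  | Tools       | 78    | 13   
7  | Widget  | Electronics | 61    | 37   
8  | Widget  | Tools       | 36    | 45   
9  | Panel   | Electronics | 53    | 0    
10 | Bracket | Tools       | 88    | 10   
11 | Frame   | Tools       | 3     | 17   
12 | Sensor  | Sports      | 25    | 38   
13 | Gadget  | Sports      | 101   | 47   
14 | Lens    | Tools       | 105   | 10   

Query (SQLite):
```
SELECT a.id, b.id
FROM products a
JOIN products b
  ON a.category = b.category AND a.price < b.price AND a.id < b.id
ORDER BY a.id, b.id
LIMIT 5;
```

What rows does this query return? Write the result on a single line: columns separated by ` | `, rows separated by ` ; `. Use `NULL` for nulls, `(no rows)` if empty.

2 | 6 ; 2 | 10 ; 2 | 14 ; 3 | 7 ; 3 | 9

Pairs (a,b) with same category, a.price < b.price, a.id < b.id.
category groups: Electronics:{3,7,9} Sports:{1,5,12,13} Tools:{2,4,6,8,10,11,14}
Ordered by (a.id, b.id); first 5.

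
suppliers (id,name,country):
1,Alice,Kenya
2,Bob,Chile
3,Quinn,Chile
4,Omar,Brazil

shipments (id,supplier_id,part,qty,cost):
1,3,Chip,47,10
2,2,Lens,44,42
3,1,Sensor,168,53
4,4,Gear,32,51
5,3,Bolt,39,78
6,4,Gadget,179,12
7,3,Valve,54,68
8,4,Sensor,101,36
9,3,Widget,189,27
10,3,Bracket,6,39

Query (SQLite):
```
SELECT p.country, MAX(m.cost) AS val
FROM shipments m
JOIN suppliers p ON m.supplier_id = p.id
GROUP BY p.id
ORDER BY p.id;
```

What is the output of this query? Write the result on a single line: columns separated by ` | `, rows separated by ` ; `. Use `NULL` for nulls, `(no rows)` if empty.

Kenya | 53 ; Chile | 42 ; Chile | 78 ; Brazil | 51

Join each shipments row to its suppliers via supplier_id.
Group joined rows by suppliers.id; compute MAX(m.cost) per group.
  1: ids {3} → MAX(m.cost)=53
  2: ids {2} → MAX(m.cost)=42
  3: ids {1, 5, 7, 9, 10} → MAX(m.cost)=78
  4: ids {4, 6, 8} → MAX(m.cost)=51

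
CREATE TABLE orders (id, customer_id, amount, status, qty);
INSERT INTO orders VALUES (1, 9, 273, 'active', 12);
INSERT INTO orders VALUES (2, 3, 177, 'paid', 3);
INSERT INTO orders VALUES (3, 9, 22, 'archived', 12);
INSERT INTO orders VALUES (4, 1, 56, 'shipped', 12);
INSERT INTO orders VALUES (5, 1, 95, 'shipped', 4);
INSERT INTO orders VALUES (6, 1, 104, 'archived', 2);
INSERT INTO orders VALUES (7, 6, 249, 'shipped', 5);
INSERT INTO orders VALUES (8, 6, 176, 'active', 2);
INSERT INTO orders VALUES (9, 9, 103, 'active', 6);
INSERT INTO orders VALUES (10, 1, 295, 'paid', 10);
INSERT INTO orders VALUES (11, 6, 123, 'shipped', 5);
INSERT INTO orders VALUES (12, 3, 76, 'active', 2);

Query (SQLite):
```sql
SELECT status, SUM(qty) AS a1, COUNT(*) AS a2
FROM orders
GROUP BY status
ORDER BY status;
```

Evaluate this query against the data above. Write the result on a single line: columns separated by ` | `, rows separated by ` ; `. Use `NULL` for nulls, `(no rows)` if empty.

active | 22 | 4 ; archived | 14 | 2 ; paid | 13 | 2 ; shipped | 26 | 4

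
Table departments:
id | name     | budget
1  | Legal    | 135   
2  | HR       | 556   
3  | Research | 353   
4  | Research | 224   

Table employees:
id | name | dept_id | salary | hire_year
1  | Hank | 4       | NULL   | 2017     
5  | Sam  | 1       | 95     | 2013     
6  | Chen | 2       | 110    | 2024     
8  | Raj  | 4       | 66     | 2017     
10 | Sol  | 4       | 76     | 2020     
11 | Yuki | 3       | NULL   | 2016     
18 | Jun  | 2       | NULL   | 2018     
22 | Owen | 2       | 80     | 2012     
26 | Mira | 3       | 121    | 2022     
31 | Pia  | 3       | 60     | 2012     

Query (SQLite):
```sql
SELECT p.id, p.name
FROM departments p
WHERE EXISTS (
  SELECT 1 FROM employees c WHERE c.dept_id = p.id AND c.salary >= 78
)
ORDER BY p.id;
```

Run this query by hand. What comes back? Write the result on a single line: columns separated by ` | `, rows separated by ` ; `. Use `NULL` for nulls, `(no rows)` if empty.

For each departments row, check whether any employees with matching dept_id has salary >= 78.
Keep rows where that is true.

1 | Legal ; 2 | HR ; 3 | Research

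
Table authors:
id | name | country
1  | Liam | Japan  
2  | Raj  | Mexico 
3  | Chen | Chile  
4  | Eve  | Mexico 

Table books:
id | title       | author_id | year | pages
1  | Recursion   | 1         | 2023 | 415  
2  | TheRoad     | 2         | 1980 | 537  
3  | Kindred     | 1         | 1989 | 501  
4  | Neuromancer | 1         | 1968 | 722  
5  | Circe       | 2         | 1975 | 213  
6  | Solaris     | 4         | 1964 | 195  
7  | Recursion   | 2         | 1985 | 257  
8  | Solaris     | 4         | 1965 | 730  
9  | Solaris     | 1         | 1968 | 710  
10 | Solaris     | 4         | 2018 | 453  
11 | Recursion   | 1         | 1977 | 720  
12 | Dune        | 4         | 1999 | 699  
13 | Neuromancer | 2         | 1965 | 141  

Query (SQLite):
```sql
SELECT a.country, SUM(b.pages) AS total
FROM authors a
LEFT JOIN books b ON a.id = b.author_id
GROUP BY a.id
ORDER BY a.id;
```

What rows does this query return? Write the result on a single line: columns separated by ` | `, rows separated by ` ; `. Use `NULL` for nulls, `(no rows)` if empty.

Japan | 3068 ; Mexico | 1148 ; Chile | NULL ; Mexico | 2077

LEFT JOIN keeps every authors row; unmatched ones get NULL for books columns.
Group by authors.id and compute SUM(b.pages). SUM over an all-NULL group is NULL.
  1: ids {1, 3, 4, 9, 11} → SUM(b.pages)=3068
  2: ids {2, 5, 7, 13} → SUM(b.pages)=1148
  3: ids {—} → SUM(b.pages)=NULL
  4: ids {6, 8, 10, 12} → SUM(b.pages)=2077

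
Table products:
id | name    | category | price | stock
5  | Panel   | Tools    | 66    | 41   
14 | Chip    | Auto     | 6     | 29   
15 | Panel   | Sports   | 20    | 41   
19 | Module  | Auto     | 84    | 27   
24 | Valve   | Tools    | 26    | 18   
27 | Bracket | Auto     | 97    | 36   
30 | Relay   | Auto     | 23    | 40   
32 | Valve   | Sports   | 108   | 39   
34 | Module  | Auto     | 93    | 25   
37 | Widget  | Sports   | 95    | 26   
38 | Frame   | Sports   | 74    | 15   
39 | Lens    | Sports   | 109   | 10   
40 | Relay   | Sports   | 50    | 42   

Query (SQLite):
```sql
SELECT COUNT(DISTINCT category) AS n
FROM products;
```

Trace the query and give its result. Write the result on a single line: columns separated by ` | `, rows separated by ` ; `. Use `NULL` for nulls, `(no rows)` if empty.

3

Count distinct non-NULL category values.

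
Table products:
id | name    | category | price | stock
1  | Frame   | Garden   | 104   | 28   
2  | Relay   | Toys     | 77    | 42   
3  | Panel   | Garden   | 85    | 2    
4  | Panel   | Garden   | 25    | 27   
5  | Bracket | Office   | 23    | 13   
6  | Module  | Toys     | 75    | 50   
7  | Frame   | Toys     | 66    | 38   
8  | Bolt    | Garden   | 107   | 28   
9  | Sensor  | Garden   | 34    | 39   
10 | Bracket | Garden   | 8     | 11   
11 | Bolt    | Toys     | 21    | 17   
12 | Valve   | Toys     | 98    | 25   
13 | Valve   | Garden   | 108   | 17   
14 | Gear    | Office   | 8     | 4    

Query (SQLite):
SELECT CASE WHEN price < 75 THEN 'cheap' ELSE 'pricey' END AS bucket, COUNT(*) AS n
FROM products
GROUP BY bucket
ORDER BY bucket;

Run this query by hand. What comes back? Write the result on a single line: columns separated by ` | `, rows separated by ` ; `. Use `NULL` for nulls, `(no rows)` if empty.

Bucket rows by price < 75 → 'cheap' else 'pricey'; count each bucket.

cheap | 7 ; pricey | 7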